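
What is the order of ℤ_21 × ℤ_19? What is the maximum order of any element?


|ℤ_21 × ℤ_19| = 21 × 19 = 399
Max element order = lcm(21,19) = 399
Cyclic? Yes (gcd=1)

|ℤ_21×ℤ_19| = 399, max element order = 399


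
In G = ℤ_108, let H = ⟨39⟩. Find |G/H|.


|⟨39⟩| = n / gcd(39, 108) = 108 / 3 = 36
H is normal (ℤ_108 is abelian).
|G/H| = |G| / |H| = 108 / 36 = 3

|G/H| = 3


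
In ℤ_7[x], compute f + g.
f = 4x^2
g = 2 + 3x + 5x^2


Add coefficients mod 7:
x^0: 0 + 2 = 2 (mod 7)
x^1: 0 + 3 = 3 (mod 7)
x^2: 4 + 5 = 2 (mod 7)
Result: 2 + 3x + 2x^2

f + g = 2 + 3x + 2x^2


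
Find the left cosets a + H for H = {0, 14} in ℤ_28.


H = {0, 14}, |H| = 2
Number of cosets = |G|/|H| = 28/2 = 14
0 + H = {0, 14}
1 + H = {1, 15}
2 + H = {2, 16}
3 + H = {3, 17}
4 + H = {4, 18}
5 + H = {5, 19}
6 + H = {6, 20}
7 + H = {7, 21}
8 + H = {8, 22}
9 + H = {9, 23}
10 + H = {10, 24}
11 + H = {11, 25}
12 + H = {12, 26}
13 + H = {13, 27}

Cosets: 0+H={0,14}; 1+H={1,15}; 2+H={2,16}; 3+H={3,17}; 4+H={4,18}; 5+H={5,19}; 6+H={6,20}; 7+H={7,21}; 8+H={8,22}; 9+H={9,23}; 10+H={10,24}; 11+H={11,25}; 12+H={12,26}; 13+H={13,27}


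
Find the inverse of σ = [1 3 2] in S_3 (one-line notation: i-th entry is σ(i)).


To find σ⁻¹, swap domain and range:
σ(1) = 1 → σ⁻¹(1) = 1
σ(2) = 3 → σ⁻¹(3) = 2
σ(3) = 2 → σ⁻¹(2) = 3

σ⁻¹ = [1 3 2]


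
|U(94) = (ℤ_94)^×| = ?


U(n) is the group of units mod n; |U(n)| = φ(n)
|U(94)| = φ(94) = 46

|U(94) = (ℤ_94)^×| = 46


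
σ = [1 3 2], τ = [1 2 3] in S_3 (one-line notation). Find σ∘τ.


σ∘τ: apply τ first, then σ
1 →τ 1 →σ 1
2 →τ 2 →σ 3
3 →τ 3 →σ 2

σ∘τ = [1 3 2]


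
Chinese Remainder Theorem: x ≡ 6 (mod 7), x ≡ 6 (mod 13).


m₁ = 7, m₂ = 13, gcd = 1, so CRT applies. M = m₁·m₂ = 91
Let M₁ = M/m₁ = 13, M₂ = M/m₂ = 7
Find y₁ ≡ M₁⁻¹ (mod m₁): 13⁻¹ ≡ 6 (mod 7)
Find y₂ ≡ M₂⁻¹ (mod m₂): 7⁻¹ ≡ 2 (mod 13)
x = a₁·M₁·y₁ + a₂·M₂·y₂ = 6·13·6 + 6·7·2 = 552
Reduce mod 91: x ≡ 6
Check: 6 mod 7 = 6 ✓, 6 mod 13 = 6 ✓

x ≡ 6 (mod 91)


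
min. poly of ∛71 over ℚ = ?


∛71 satisfies x³ - 71 = 0, irreducible over ℚ (no rational root; 71 is not a perfect cube)

Minimal polynomial: x³ - 71


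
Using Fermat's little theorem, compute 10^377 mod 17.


Fermat's little theorem: if p is prime and gcd(a,p)=1, then a^(p-1) ≡ 1 (mod p)
p = 17 is prime, gcd(10,17) = 1
Reduce exponent: 377 mod 16 = 9
So 10^377 ≡ 10^9 (mod 17)
10^9 mod 17 = 7

10^377 ≡ 7 (mod 17)


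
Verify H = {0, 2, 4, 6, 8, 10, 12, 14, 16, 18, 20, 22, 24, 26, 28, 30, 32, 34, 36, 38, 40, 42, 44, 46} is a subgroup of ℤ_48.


Subgroup test for H = {0, 2, 4, 6, 8, 10, 12, 14, 16, 18, 20, 22, 24, 26, 28, 30, 32, 34, 36, 38, 40, 42, 44, 46} in (ℤ_48, +):
(1) 0 ∈ H? Yes
(2) Closure: for all a,b ∈ H, (a+b) mod 48 ∈ H? Yes
(3) Inverses: for all a ∈ H, -a mod 48 ∈ H? Yes

Yes, H is a subgroup of ℤ_48


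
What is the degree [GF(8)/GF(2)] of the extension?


GF(8) = GF(2^3), so the extension degree is 3

[GF(8)/GF(2)] = 3


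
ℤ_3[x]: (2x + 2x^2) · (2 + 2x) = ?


Expand and collect like terms; reduce coefficients mod 3:
x^0: 0·2 = 0 ≡ 0 (mod 3)
x^1: 0·2 + 2·2 = 4 ≡ 1 (mod 3)
x^2: 2·2 + 2·2 = 8 ≡ 2 (mod 3)
x^3: 2·2 = 4 ≡ 1 (mod 3)
Result: x + 2x^2 + x^3

f · g = x + 2x^2 + x^3


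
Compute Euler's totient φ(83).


Factor n: 83 = 83
φ(n) = n · ∏(1 - 1/p) over distinct primes p | n
φ(83) = 83 · (1 - 1/83) = 82

φ(83) = 82


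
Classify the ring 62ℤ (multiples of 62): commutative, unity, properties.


62ℤ is a commutative ring under +,× but has no multiplicative identity (1 ∉ 62ℤ); it has no zero divisors, but without unity it is not an integral domain
Commutative: Yes
Integral domain: No
Has unity: No

62ℤ (multiples of 62): Commutative=Yes, Unity=No


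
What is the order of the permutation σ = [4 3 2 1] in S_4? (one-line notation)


Cycle decomposition: (1 4) (2 3)
Cycle lengths: 2, 2
Order = lcm(2, 2) = 2

ord(σ) = 2


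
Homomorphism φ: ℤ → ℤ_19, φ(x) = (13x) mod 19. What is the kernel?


Kernel = preimage of identity
ker(φ) = {x ∈ ℤ : 13x ≡ 0 (mod 19)}. gcd(13,19) = 1, so 13x ≡ 0 (mod 19) ⟺ x ≡ 0 (mod 19/1 = 19). Hence ker(φ) = 19ℤ

ker(φ) = 19ℤ


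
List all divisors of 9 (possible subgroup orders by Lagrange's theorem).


Lagrange's theorem: |H| divides |G|
|G| = 9
Divisors of 9: 1, 3, 9

Possible subgroup orders: {1, 3, 9}


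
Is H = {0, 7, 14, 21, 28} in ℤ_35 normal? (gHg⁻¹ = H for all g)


H = {0, 7, 14, 21, 28} in ℤ_35
ℤ_35 is abelian; every subgroup of an abelian group is normal

Yes, normal subgroup


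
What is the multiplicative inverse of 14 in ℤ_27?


Use the extended Euclidean algorithm to write 1 = 14·s + 27·t; then s mod 27 is the inverse.
Euclidean algorithm:
  14 = 0·27 + 14
  27 = 1·14 + 13
  14 = 1·13 + 1
  13 = 13·1 + 0
gcd(14,27) = 1
Back-substitution gives: 14·(2) + 27·(-1) = 1
So 14⁻¹ ≡ 2 ≡ 2 (mod 27)
Check: 14 × 2 = 28 ≡ 1 (mod 27) ✓

14⁻¹ ≡ 2 (mod 27)


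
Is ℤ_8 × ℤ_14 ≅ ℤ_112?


Comparing ℤ_8 × ℤ_14 and ℤ_112:
gcd(8,14) = 2 ≠ 1. Max element order in ℤ_8×ℤ_14 is lcm(8,14) = 56 < 112, so it has no element of order 112

No, ℤ_8 × ℤ_14 ≇ ℤ_112


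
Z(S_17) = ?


Z(G) = {g ∈ G | gx = xg for all x ∈ G}
S_n is non-abelian for n ≥ 3; Z(S_17) is trivial

Z(S_17) = {e}


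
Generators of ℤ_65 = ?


g generates ℤ_n iff gcd(g,n) = 1
Prime factors of 65: 5, 13
Generators are g ∈ {1,...,64} not divisible by any of these primes.
Generators: {1, 2, 3, 4, 6, 7, 8, 9, 11, 12, 14, 16, 17, 18, 19, 21, 22, 23, 24, 27, 28, 29, 31, 32, 33, 34, 36, 37, 38, 41, 42, 43, 44, 46, 47, 48, 49, 51, 53, 54, 56, 57, 58, 59, 61, 62, 63, 64}
Number of generators = φ(65) = 48

Generators of ℤ_65 = {1, 2, 3, 4, 6, 7, 8, 9, 11, 12, 14, 16, 17, 18, 19, 21, 22, 23, 24, 27, 28, 29, 31, 32, 33, 34, 36, 37, 38, 41, 42, 43, 44, 46, 47, 48, 49, 51, 53, 54, 56, 57, 58, 59, 61, 62, 63, 64}


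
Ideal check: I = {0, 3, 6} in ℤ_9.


Check ideal conditions for I = {0, 3, 6} in ℤ_9:
(1) I is an additive subgroup? Yes
(2) For r ∈ ℤ_9 and a ∈ I: r·a ∈ I? Yes

Yes, I is an ideal of ℤ_9


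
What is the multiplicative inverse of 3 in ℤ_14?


Use the extended Euclidean algorithm to write 1 = 3·s + 14·t; then s mod 14 is the inverse.
Euclidean algorithm:
  3 = 0·14 + 3
  14 = 4·3 + 2
  3 = 1·2 + 1
  2 = 2·1 + 0
gcd(3,14) = 1
Back-substitution gives: 3·(5) + 14·(-1) = 1
So 3⁻¹ ≡ 5 ≡ 5 (mod 14)
Check: 3 × 5 = 15 ≡ 1 (mod 14) ✓

3⁻¹ ≡ 5 (mod 14)


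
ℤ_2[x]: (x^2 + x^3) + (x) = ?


Add coefficients mod 2:
x^0: 0 + 0 = 0 (mod 2)
x^1: 0 + 1 = 1 (mod 2)
x^2: 1 + 0 = 1 (mod 2)
x^3: 1 + 0 = 1 (mod 2)
Result: x + x^2 + x^3

f + g = x + x^2 + x^3


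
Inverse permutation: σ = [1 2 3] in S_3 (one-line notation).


To find σ⁻¹, swap domain and range:
σ(1) = 1 → σ⁻¹(1) = 1
σ(2) = 2 → σ⁻¹(2) = 2
σ(3) = 3 → σ⁻¹(3) = 3

σ⁻¹ = [1 2 3]


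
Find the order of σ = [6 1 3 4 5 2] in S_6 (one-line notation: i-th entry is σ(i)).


Cycle decomposition: (1 6 2)
Cycle lengths: 3
Order = lcm(3) = 3

ord(σ) = 3


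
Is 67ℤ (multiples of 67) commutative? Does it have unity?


67ℤ is a commutative ring under +,× but has no multiplicative identity (1 ∉ 67ℤ); it has no zero divisors, but without unity it is not an integral domain
Commutative: Yes
Integral domain: No
Has unity: No

67ℤ (multiples of 67): Commutative=Yes, Unity=No


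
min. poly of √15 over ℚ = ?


√15 satisfies x² - 15 = 0, irreducible over ℚ since 15 is squarefree

Minimal polynomial: x² - 15


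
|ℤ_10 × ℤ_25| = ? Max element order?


|ℤ_10 × ℤ_25| = 10 × 25 = 250
Max element order = lcm(10,25) = 50
Cyclic? No (gcd=5)

|ℤ_10×ℤ_25| = 250, max element order = 50


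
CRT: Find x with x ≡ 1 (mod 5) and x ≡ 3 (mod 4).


m₁ = 5, m₂ = 4, gcd = 1, so CRT applies. M = m₁·m₂ = 20
Let M₁ = M/m₁ = 4, M₂ = M/m₂ = 5
Find y₁ ≡ M₁⁻¹ (mod m₁): 4⁻¹ ≡ 4 (mod 5)
Find y₂ ≡ M₂⁻¹ (mod m₂): 5⁻¹ ≡ 1 (mod 4)
x = a₁·M₁·y₁ + a₂·M₂·y₂ = 1·4·4 + 3·5·1 = 31
Reduce mod 20: x ≡ 11
Check: 11 mod 5 = 1 ✓, 11 mod 4 = 3 ✓

x ≡ 11 (mod 20)


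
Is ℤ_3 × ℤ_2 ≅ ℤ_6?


Comparing ℤ_3 × ℤ_2 and ℤ_6:
gcd(3,2) = 1, so ℤ_3 × ℤ_2 ≅ ℤ_6 (CRT)

Yes, ℤ_3 × ℤ_2 ≅ ℤ_6


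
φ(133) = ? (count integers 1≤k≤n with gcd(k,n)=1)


Factor n: 133 = 7 × 19
φ(n) = n · ∏(1 - 1/p) over distinct primes p | n
φ(133) = 133 · (1 - 1/7) · (1 - 1/19) = 108

φ(133) = 108


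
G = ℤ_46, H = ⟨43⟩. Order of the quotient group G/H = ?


|⟨43⟩| = n / gcd(43, 46) = 46 / 1 = 46
H is normal (ℤ_46 is abelian).
|G/H| = |G| / |H| = 46 / 46 = 1

|G/H| = 1


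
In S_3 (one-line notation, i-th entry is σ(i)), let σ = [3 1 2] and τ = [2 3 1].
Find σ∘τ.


σ∘τ: apply τ first, then σ
1 →τ 2 →σ 1
2 →τ 3 →σ 2
3 →τ 1 →σ 3

σ∘τ = [1 2 3]


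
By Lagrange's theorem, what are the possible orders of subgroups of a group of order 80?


Lagrange's theorem: |H| divides |G|
|G| = 80
Divisors of 80: 1, 2, 4, 5, 8, 10, 16, 20, 40, 80

Possible subgroup orders: {1, 2, 4, 5, 8, 10, 16, 20, 40, 80}


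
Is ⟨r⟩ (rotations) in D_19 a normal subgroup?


H = ⟨r⟩ (rotations) in D_19
The rotation subgroup ⟨r⟩ has index 2 in D_19, so it is normal

Yes, normal subgroup


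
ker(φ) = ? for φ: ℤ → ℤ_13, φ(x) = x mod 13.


Kernel = preimage of identity
ker(φ) = {x ∈ ℤ : x ≡ 0 (mod 13)} = 13ℤ = {0, ±13, ±26, ...}

ker(φ) = 13ℤ


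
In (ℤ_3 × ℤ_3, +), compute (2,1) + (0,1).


Operation: componentwise addition mod (3, 3)
(2,1) + (0,1) = ((a₁+b₁) mod 3, (a₂+b₂) mod 3) with a = (2,1), b = (0,1)

(2,1) + (0,1) = (2,2)


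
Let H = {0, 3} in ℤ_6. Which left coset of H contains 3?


3 + H = {3 + h (mod 6) : h ∈ H}
3+0=3, 3+3=0
3 + H = {0, 3} = 0 + H

3 + H = {0, 3}


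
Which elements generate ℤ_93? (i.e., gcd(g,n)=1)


g generates ℤ_n iff gcd(g,n) = 1
Prime factors of 93: 3, 31
Generators are g ∈ {1,...,92} not divisible by any of these primes.
Generators: {1, 2, 4, 5, 7, 8, 10, 11, 13, 14, 16, 17, 19, 20, 22, 23, 25, 26, 28, 29, 32, 34, 35, 37, 38, 40, 41, 43, 44, 46, 47, 49, 50, 52, 53, 55, 56, 58, 59, 61, 64, 65, 67, 68, 70, 71, 73, 74, 76, 77, 79, 80, 82, 83, 85, 86, 88, 89, 91, 92}
Number of generators = φ(93) = 60

Generators of ℤ_93 = {1, 2, 4, 5, 7, 8, 10, 11, 13, 14, 16, 17, 19, 20, 22, 23, 25, 26, 28, 29, 32, 34, 35, 37, 38, 40, 41, 43, 44, 46, 47, 49, 50, 52, 53, 55, 56, 58, 59, 61, 64, 65, 67, 68, 70, 71, 73, 74, 76, 77, 79, 80, 82, 83, 85, 86, 88, 89, 91, 92}


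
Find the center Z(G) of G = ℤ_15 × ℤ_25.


Z(G) = {g ∈ G | gx = xg for all x ∈ G}
Direct product of abelian groups is abelian, so Z(G) = G

Z(ℤ_15 × ℤ_25) = ℤ_15 × ℤ_25


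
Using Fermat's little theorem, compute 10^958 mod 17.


Fermat's little theorem: if p is prime and gcd(a,p)=1, then a^(p-1) ≡ 1 (mod p)
p = 17 is prime, gcd(10,17) = 1
Reduce exponent: 958 mod 16 = 14
So 10^958 ≡ 10^14 (mod 17)
10^14 mod 17 = 8

10^958 ≡ 8 (mod 17)


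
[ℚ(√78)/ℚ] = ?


√78 has minimal polynomial x² - 78 (irreducible over ℚ since 78 is squarefree)

[ℚ(√78)/ℚ] = 2


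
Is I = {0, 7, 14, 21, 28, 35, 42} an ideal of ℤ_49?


Check ideal conditions for I = {0, 7, 14, 21, 28, 35, 42} in ℤ_49:
(1) I is an additive subgroup? Yes
(2) For r ∈ ℤ_49 and a ∈ I: r·a ∈ I? Yes

Yes, I is an ideal of ℤ_49


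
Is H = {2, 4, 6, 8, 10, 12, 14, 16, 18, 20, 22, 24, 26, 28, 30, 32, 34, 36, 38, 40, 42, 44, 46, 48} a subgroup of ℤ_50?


Subgroup test for H = {2, 4, 6, 8, 10, 12, 14, 16, 18, 20, 22, 24, 26, 28, 30, 32, 34, 36, 38, 40, 42, 44, 46, 48} in (ℤ_50, +):
(1) 0 ∈ H? No
(2) Closure: for all a,b ∈ H, (a+b) mod 50 ∈ H? No  [counterexample: 2 + 48 = 0 ∉ H]
(3) Inverses: for all a ∈ H, -a mod 50 ∈ H? Yes

No, H is not a subgroup of ℤ_50


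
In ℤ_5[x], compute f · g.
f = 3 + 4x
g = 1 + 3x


Expand and collect like terms; reduce coefficients mod 5:
x^0: 3·1 = 3 ≡ 3 (mod 5)
x^1: 3·3 + 4·1 = 13 ≡ 3 (mod 5)
x^2: 4·3 = 12 ≡ 2 (mod 5)
Result: 3 + 3x + 2x^2

f · g = 3 + 3x + 2x^2


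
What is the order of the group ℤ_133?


ℤ_n has n elements.

|ℤ_133| = 133


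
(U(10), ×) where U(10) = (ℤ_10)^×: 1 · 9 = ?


Operation: multiplication mod 10
1 · 9 = (a × b) mod 10 with a = 1, b = 9

1 · 9 = 9


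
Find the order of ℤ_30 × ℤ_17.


|A × B| = |A| · |B|
|ℤ_30 × ℤ_17| = 30 × 17 = 510

|ℤ_30 × ℤ_17| = 510


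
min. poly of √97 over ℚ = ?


√97 satisfies x² - 97 = 0, irreducible over ℚ since 97 is squarefree

Minimal polynomial: x² - 97


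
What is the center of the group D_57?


Z(G) = {g ∈ G | gx = xg for all x ∈ G}
For odd n, Z(D_n) = {e}: no nontrivial rotation commutes with all reflections

Z(D_57) = {e}


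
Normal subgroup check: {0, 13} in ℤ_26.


H = {0, 13} in ℤ_26
ℤ_26 is abelian; every subgroup of an abelian group is normal

Yes, normal subgroup


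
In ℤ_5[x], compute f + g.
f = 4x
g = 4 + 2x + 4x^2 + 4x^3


Add coefficients mod 5:
x^0: 0 + 4 = 4 (mod 5)
x^1: 4 + 2 = 1 (mod 5)
x^2: 0 + 4 = 4 (mod 5)
x^3: 0 + 4 = 4 (mod 5)
Result: 4 + x + 4x^2 + 4x^3

f + g = 4 + x + 4x^2 + 4x^3


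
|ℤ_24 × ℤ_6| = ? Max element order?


|ℤ_24 × ℤ_6| = 24 × 6 = 144
Max element order = lcm(24,6) = 24
Cyclic? No (gcd=6)

|ℤ_24×ℤ_6| = 144, max element order = 24


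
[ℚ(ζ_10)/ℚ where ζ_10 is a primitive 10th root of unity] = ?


[ℚ(ζ_n):ℚ] = deg Φ_n(x) = φ(n). Here φ(10) = 4

[ℚ(ζ_10)/ℚ where ζ_10 is a primitive 10th root of unity] = 4


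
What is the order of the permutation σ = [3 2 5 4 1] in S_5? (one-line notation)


Cycle decomposition: (1 3 5)
Cycle lengths: 3
Order = lcm(3) = 3

ord(σ) = 3


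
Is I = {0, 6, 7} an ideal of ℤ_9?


Check ideal conditions for I = {0, 6, 7} in ℤ_9:
(1) I is an additive subgroup? No
(2) For r ∈ ℤ_9 and a ∈ I: r·a ∈ I? No  [counterexample: r=2, a=6, r·a mod 9 = 3 ∉ I]

No, I is not an ideal of ℤ_9


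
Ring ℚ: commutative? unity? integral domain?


ℚ is a field: commutative, has unity, every nonzero element is a unit (hence an integral domain)
Commutative: Yes
Integral domain: Yes
Has unity: Yes

ℚ: Commutative=Yes, Unity=Yes


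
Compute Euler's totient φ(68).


Factor n: 68 = 2^2 × 17
φ(n) = n · ∏(1 - 1/p) over distinct primes p | n
φ(68) = 68 · (1 - 1/2) · (1 - 1/17) = 32

φ(68) = 32


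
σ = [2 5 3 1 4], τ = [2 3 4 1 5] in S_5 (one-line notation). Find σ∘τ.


σ∘τ: apply τ first, then σ
1 →τ 2 →σ 5
2 →τ 3 →σ 3
3 →τ 4 →σ 1
4 →τ 1 →σ 2
5 →τ 5 →σ 4

σ∘τ = [5 3 1 2 4]


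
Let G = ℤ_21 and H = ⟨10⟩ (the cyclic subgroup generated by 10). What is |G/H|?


|⟨10⟩| = n / gcd(10, 21) = 21 / 1 = 21
H is normal (ℤ_21 is abelian).
|G/H| = |G| / |H| = 21 / 21 = 1

|G/H| = 1


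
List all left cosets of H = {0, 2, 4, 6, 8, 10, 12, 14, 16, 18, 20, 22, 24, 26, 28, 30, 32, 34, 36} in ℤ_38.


H = {0, 2, 4, 6, 8, 10, 12, 14, 16, 18, 20, 22, 24, 26, 28, 30, 32, 34, 36}, |H| = 19
Number of cosets = |G|/|H| = 38/19 = 2
0 + H = {0, 2, 4, 6, 8, 10, 12, 14, 16, 18, 20, 22, 24, 26, 28, 30, 32, 34, 36}
1 + H = {1, 3, 5, 7, 9, 11, 13, 15, 17, 19, 21, 23, 25, 27, 29, 31, 33, 35, 37}

Cosets: 0+H={0,2,4,6,8,10,12,14,16,18,20,22,24,26,28,30,32,34,36}; 1+H={1,3,5,7,9,11,13,15,17,19,21,23,25,27,29,31,33,35,37}


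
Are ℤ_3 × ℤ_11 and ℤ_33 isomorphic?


Comparing ℤ_3 × ℤ_11 and ℤ_33:
gcd(3,11) = 1, so ℤ_3 × ℤ_11 ≅ ℤ_33 (CRT)

Yes, ℤ_3 × ℤ_11 ≅ ℤ_33


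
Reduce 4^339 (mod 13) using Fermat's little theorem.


Fermat's little theorem: if p is prime and gcd(a,p)=1, then a^(p-1) ≡ 1 (mod p)
p = 13 is prime, gcd(4,13) = 1
Reduce exponent: 339 mod 12 = 3
So 4^339 ≡ 4^3 (mod 13)
4^3 mod 13 = 12

4^339 ≡ 12 (mod 13)


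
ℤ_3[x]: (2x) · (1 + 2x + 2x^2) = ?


Expand and collect like terms; reduce coefficients mod 3:
x^0: 0·1 = 0 ≡ 0 (mod 3)
x^1: 0·2 + 2·1 = 2 ≡ 2 (mod 3)
x^2: 0·2 + 2·2 = 4 ≡ 1 (mod 3)
x^3: 2·2 = 4 ≡ 1 (mod 3)
Result: 2x + x^2 + x^3

f · g = 2x + x^2 + x^3


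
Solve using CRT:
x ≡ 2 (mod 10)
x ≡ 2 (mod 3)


m₁ = 10, m₂ = 3, gcd = 1, so CRT applies. M = m₁·m₂ = 30
Let M₁ = M/m₁ = 3, M₂ = M/m₂ = 10
Find y₁ ≡ M₁⁻¹ (mod m₁): 3⁻¹ ≡ 7 (mod 10)
Find y₂ ≡ M₂⁻¹ (mod m₂): 10⁻¹ ≡ 1 (mod 3)
x = a₁·M₁·y₁ + a₂·M₂·y₂ = 2·3·7 + 2·10·1 = 62
Reduce mod 30: x ≡ 2
Check: 2 mod 10 = 2 ✓, 2 mod 3 = 2 ✓

x ≡ 2 (mod 30)


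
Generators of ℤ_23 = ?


g generates ℤ_n iff gcd(g,n) = 1
Prime factors of 23: 23
Generators are g ∈ {1,...,22} not divisible by any of these primes.
Generators: {1, 2, 3, 4, 5, 6, 7, 8, 9, 10, 11, 12, 13, 14, 15, 16, 17, 18, 19, 20, 21, 22}
Number of generators = φ(23) = 22

Generators of ℤ_23 = {1, 2, 3, 4, 5, 6, 7, 8, 9, 10, 11, 12, 13, 14, 15, 16, 17, 18, 19, 20, 21, 22}


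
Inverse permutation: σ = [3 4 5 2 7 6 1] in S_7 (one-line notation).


To find σ⁻¹, swap domain and range:
σ(1) = 3 → σ⁻¹(3) = 1
σ(2) = 4 → σ⁻¹(4) = 2
σ(3) = 5 → σ⁻¹(5) = 3
σ(4) = 2 → σ⁻¹(2) = 4
σ(5) = 7 → σ⁻¹(7) = 5
σ(6) = 6 → σ⁻¹(6) = 6
σ(7) = 1 → σ⁻¹(1) = 7

σ⁻¹ = [7 4 1 2 3 6 5]


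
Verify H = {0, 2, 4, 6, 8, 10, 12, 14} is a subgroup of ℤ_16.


Subgroup test for H = {0, 2, 4, 6, 8, 10, 12, 14} in (ℤ_16, +):
(1) 0 ∈ H? Yes
(2) Closure: for all a,b ∈ H, (a+b) mod 16 ∈ H? Yes
(3) Inverses: for all a ∈ H, -a mod 16 ∈ H? Yes

Yes, H is a subgroup of ℤ_16


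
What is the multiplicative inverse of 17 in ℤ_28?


Use the extended Euclidean algorithm to write 1 = 17·s + 28·t; then s mod 28 is the inverse.
Euclidean algorithm:
  17 = 0·28 + 17
  28 = 1·17 + 11
  17 = 1·11 + 6
  11 = 1·6 + 5
  6 = 1·5 + 1
  5 = 5·1 + 0
gcd(17,28) = 1
Back-substitution gives: 17·(5) + 28·(-3) = 1
So 17⁻¹ ≡ 5 ≡ 5 (mod 28)
Check: 17 × 5 = 85 ≡ 1 (mod 28) ✓

17⁻¹ ≡ 5 (mod 28)


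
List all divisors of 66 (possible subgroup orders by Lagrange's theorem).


Lagrange's theorem: |H| divides |G|
|G| = 66
Divisors of 66: 1, 2, 3, 6, 11, 22, 33, 66

Possible subgroup orders: {1, 2, 3, 6, 11, 22, 33, 66}


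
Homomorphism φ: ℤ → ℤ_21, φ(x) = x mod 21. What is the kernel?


Kernel = preimage of identity
ker(φ) = {x ∈ ℤ : x ≡ 0 (mod 21)} = 21ℤ = {0, ±21, ±42, ...}

ker(φ) = 21ℤ


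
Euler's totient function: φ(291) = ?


Factor n: 291 = 3 × 97
φ(n) = n · ∏(1 - 1/p) over distinct primes p | n
φ(291) = 291 · (1 - 1/3) · (1 - 1/97) = 192

φ(291) = 192


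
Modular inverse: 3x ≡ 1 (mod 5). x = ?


Use the extended Euclidean algorithm to write 1 = 3·s + 5·t; then s mod 5 is the inverse.
Euclidean algorithm:
  3 = 0·5 + 3
  5 = 1·3 + 2
  3 = 1·2 + 1
  2 = 2·1 + 0
gcd(3,5) = 1
Back-substitution gives: 3·(2) + 5·(-1) = 1
So 3⁻¹ ≡ 2 ≡ 2 (mod 5)
Check: 3 × 2 = 6 ≡ 1 (mod 5) ✓

3⁻¹ ≡ 2 (mod 5)


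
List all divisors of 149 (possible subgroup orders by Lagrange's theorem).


Lagrange's theorem: |H| divides |G|
|G| = 149
Divisors of 149: 1, 149

Possible subgroup orders: {1, 149}


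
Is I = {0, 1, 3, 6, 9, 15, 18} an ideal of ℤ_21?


Check ideal conditions for I = {0, 1, 3, 6, 9, 15, 18} in ℤ_21:
(1) I is an additive subgroup? No
(2) For r ∈ ℤ_21 and a ∈ I: r·a ∈ I? No  [counterexample: r=2, a=1, r·a mod 21 = 2 ∉ I]

No, I is not an ideal of ℤ_21


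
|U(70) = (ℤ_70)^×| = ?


U(n) is the group of units mod n; |U(n)| = φ(n)
|U(70)| = φ(70) = 24

|U(70) = (ℤ_70)^×| = 24


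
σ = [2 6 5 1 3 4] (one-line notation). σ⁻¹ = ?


To find σ⁻¹, swap domain and range:
σ(1) = 2 → σ⁻¹(2) = 1
σ(2) = 6 → σ⁻¹(6) = 2
σ(3) = 5 → σ⁻¹(5) = 3
σ(4) = 1 → σ⁻¹(1) = 4
σ(5) = 3 → σ⁻¹(3) = 5
σ(6) = 4 → σ⁻¹(4) = 6

σ⁻¹ = [4 1 5 6 3 2]


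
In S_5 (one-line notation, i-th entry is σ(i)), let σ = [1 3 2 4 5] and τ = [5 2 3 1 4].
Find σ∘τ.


σ∘τ: apply τ first, then σ
1 →τ 5 →σ 5
2 →τ 2 →σ 3
3 →τ 3 →σ 2
4 →τ 1 →σ 1
5 →τ 4 →σ 4

σ∘τ = [5 3 2 1 4]


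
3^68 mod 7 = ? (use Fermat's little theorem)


Fermat's little theorem: if p is prime and gcd(a,p)=1, then a^(p-1) ≡ 1 (mod p)
p = 7 is prime, gcd(3,7) = 1
Reduce exponent: 68 mod 6 = 2
So 3^68 ≡ 3^2 (mod 7)
3^2 mod 7 = 2

3^68 ≡ 2 (mod 7)


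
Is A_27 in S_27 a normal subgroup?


H = A_27 in S_27
A_27 has index 2 in S_27, and every subgroup of index 2 is normal

Yes, normal subgroup


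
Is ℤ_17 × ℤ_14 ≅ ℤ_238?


Comparing ℤ_17 × ℤ_14 and ℤ_238:
gcd(17,14) = 1, so ℤ_17 × ℤ_14 ≅ ℤ_238 (CRT)

Yes, ℤ_17 × ℤ_14 ≅ ℤ_238


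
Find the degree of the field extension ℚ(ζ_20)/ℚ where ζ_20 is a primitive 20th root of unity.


[ℚ(ζ_n):ℚ] = deg Φ_n(x) = φ(n). Here φ(20) = 8

[ℚ(ζ_20)/ℚ where ζ_20 is a primitive 20th root of unity] = 8


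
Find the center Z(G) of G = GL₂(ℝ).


Z(G) = {g ∈ G | gx = xg for all x ∈ G}
Only scalar multiples of the identity commute with all invertible matrices

Z(GL₂(ℝ)) = {aI : a ∈ ℝ, a ≠ 0}


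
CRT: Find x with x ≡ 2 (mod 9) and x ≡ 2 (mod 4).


m₁ = 9, m₂ = 4, gcd = 1, so CRT applies. M = m₁·m₂ = 36
Let M₁ = M/m₁ = 4, M₂ = M/m₂ = 9
Find y₁ ≡ M₁⁻¹ (mod m₁): 4⁻¹ ≡ 7 (mod 9)
Find y₂ ≡ M₂⁻¹ (mod m₂): 9⁻¹ ≡ 1 (mod 4)
x = a₁·M₁·y₁ + a₂·M₂·y₂ = 2·4·7 + 2·9·1 = 74
Reduce mod 36: x ≡ 2
Check: 2 mod 9 = 2 ✓, 2 mod 4 = 2 ✓

x ≡ 2 (mod 36)


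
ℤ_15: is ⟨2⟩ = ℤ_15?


g generates ℤ_n iff gcd(g, n) = 1
gcd(2, 15) = 1
Since gcd = 1, 2 is a generator.

Yes, 2 generates ℤ_15


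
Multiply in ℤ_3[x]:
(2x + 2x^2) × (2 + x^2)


Expand and collect like terms; reduce coefficients mod 3:
x^0: 0·2 = 0 ≡ 0 (mod 3)
x^1: 0·0 + 2·2 = 4 ≡ 1 (mod 3)
x^2: 0·1 + 2·0 + 2·2 = 4 ≡ 1 (mod 3)
x^3: 2·1 + 2·0 = 2 ≡ 2 (mod 3)
x^4: 2·1 = 2 ≡ 2 (mod 3)
Result: x + x^2 + 2x^3 + 2x^4

f · g = x + x^2 + 2x^3 + 2x^4


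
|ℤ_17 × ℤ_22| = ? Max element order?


|ℤ_17 × ℤ_22| = 17 × 22 = 374
Max element order = lcm(17,22) = 374
Cyclic? Yes (gcd=1)

|ℤ_17×ℤ_22| = 374, max element order = 374


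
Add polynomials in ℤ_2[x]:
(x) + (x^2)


Add coefficients mod 2:
x^0: 0 + 0 = 0 (mod 2)
x^1: 1 + 0 = 1 (mod 2)
x^2: 0 + 1 = 1 (mod 2)
Result: x + x^2

f + g = x + x^2


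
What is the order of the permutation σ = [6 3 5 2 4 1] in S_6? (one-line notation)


Cycle decomposition: (1 6) (2 3 5 4)
Cycle lengths: 2, 4
Order = lcm(2, 4) = 4

ord(σ) = 4


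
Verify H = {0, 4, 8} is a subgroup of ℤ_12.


Subgroup test for H = {0, 4, 8} in (ℤ_12, +):
(1) 0 ∈ H? Yes
(2) Closure: for all a,b ∈ H, (a+b) mod 12 ∈ H? Yes
(3) Inverses: for all a ∈ H, -a mod 12 ∈ H? Yes

Yes, H is a subgroup of ℤ_12


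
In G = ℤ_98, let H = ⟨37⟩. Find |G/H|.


|⟨37⟩| = n / gcd(37, 98) = 98 / 1 = 98
H is normal (ℤ_98 is abelian).
|G/H| = |G| / |H| = 98 / 98 = 1

|G/H| = 1


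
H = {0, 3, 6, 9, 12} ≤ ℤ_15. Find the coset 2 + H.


2 + H = {2 + h (mod 15) : h ∈ H}
2+0=2, 2+3=5, 2+6=8, 2+9=11, 2+12=14

2 + H = {2, 5, 8, 11, 14}


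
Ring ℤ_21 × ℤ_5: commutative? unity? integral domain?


Direct product ring; commutative with unity (1,1); but (1,0)·(0,1) = (0,0) gives zero divisors, so not an integral domain
Commutative: Yes
Integral domain: No
Has unity: Yes

ℤ_21 × ℤ_5: Commutative=Yes, Unity=Yes


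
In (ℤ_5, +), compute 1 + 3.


Operation: addition mod 5
1 + 3 = (a + b) mod 5 with a = 1, b = 3

1 + 3 = 4


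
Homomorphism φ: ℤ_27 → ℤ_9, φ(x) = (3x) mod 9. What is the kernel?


Kernel = preimage of identity
ker(φ) = {x ∈ ℤ_27 : 3x ≡ 0 (mod 9)}. Since 9 | 27, φ is well-defined. The kernel is the cyclic subgroup ⟨3⟩ of ℤ_27 (order 9), i.e. {0, 3, 6, 9, 12, 15, 18, 21, 24}

ker(φ) = {0, 3, 6, 9, 12, 15, 18, 21, 24}


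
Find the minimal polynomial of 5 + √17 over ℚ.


Let α = 5 + √17. Then α - 5 = √17, so (α - 5)² = 17, giving α² - 10α + 8 = 0. Degree 2 and α ∉ ℚ, so this is the minimal polynomial.

Minimal polynomial: x² - 10x + 8


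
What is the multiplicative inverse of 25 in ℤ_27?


Use the extended Euclidean algorithm to write 1 = 25·s + 27·t; then s mod 27 is the inverse.
Euclidean algorithm:
  25 = 0·27 + 25
  27 = 1·25 + 2
  25 = 12·2 + 1
  2 = 2·1 + 0
gcd(25,27) = 1
Back-substitution gives: 25·(13) + 27·(-12) = 1
So 25⁻¹ ≡ 13 ≡ 13 (mod 27)
Check: 25 × 13 = 325 ≡ 1 (mod 27) ✓

25⁻¹ ≡ 13 (mod 27)


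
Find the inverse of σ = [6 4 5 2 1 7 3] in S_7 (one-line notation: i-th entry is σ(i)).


To find σ⁻¹, swap domain and range:
σ(1) = 6 → σ⁻¹(6) = 1
σ(2) = 4 → σ⁻¹(4) = 2
σ(3) = 5 → σ⁻¹(5) = 3
σ(4) = 2 → σ⁻¹(2) = 4
σ(5) = 1 → σ⁻¹(1) = 5
σ(6) = 7 → σ⁻¹(7) = 6
σ(7) = 3 → σ⁻¹(3) = 7

σ⁻¹ = [5 4 7 2 3 1 6]


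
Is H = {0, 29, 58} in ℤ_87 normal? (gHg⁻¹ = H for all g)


H = {0, 29, 58} in ℤ_87
ℤ_87 is abelian; every subgroup of an abelian group is normal

Yes, normal subgroup


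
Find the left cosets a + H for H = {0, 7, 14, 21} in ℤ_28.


H = {0, 7, 14, 21}, |H| = 4
Number of cosets = |G|/|H| = 28/4 = 7
0 + H = {0, 7, 14, 21}
1 + H = {1, 8, 15, 22}
2 + H = {2, 9, 16, 23}
3 + H = {3, 10, 17, 24}
4 + H = {4, 11, 18, 25}
5 + H = {5, 12, 19, 26}
6 + H = {6, 13, 20, 27}

Cosets: 0+H={0,7,14,21}; 1+H={1,8,15,22}; 2+H={2,9,16,23}; 3+H={3,10,17,24}; 4+H={4,11,18,25}; 5+H={5,12,19,26}; 6+H={6,13,20,27}


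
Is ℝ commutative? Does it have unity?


ℝ is a field: commutative, has unity, every nonzero element is a unit (hence an integral domain)
Commutative: Yes
Integral domain: Yes
Has unity: Yes

ℝ: Commutative=Yes, Unity=Yes


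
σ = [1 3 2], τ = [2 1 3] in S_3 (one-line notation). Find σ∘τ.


σ∘τ: apply τ first, then σ
1 →τ 2 →σ 3
2 →τ 1 →σ 1
3 →τ 3 →σ 2

σ∘τ = [3 1 2]


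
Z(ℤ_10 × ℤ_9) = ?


Z(G) = {g ∈ G | gx = xg for all x ∈ G}
Direct product of abelian groups is abelian, so Z(G) = G

Z(ℤ_10 × ℤ_9) = ℤ_10 × ℤ_9


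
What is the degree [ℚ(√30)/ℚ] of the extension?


√30 has minimal polynomial x² - 30 (irreducible over ℚ since 30 is squarefree)

[ℚ(√30)/ℚ] = 2


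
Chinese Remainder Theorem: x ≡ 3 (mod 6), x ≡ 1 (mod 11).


m₁ = 6, m₂ = 11, gcd = 1, so CRT applies. M = m₁·m₂ = 66
Let M₁ = M/m₁ = 11, M₂ = M/m₂ = 6
Find y₁ ≡ M₁⁻¹ (mod m₁): 11⁻¹ ≡ 5 (mod 6)
Find y₂ ≡ M₂⁻¹ (mod m₂): 6⁻¹ ≡ 2 (mod 11)
x = a₁·M₁·y₁ + a₂·M₂·y₂ = 3·11·5 + 1·6·2 = 177
Reduce mod 66: x ≡ 45
Check: 45 mod 6 = 3 ✓, 45 mod 11 = 1 ✓

x ≡ 45 (mod 66)


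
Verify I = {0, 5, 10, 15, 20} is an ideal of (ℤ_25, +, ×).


Check ideal conditions for I = {0, 5, 10, 15, 20} in ℤ_25:
(1) I is an additive subgroup? Yes
(2) For r ∈ ℤ_25 and a ∈ I: r·a ∈ I? Yes

Yes, I is an ideal of ℤ_25


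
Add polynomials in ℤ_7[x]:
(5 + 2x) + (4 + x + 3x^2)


Add coefficients mod 7:
x^0: 5 + 4 = 2 (mod 7)
x^1: 2 + 1 = 3 (mod 7)
x^2: 0 + 3 = 3 (mod 7)
Result: 2 + 3x + 3x^2

f + g = 2 + 3x + 3x^2


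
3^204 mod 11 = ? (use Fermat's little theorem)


Fermat's little theorem: if p is prime and gcd(a,p)=1, then a^(p-1) ≡ 1 (mod p)
p = 11 is prime, gcd(3,11) = 1
Reduce exponent: 204 mod 10 = 4
So 3^204 ≡ 3^4 (mod 11)
3^4 mod 11 = 4

3^204 ≡ 4 (mod 11)


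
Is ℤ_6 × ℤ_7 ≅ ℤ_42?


Comparing ℤ_6 × ℤ_7 and ℤ_42:
gcd(6,7) = 1, so ℤ_6 × ℤ_7 ≅ ℤ_42 (CRT)

Yes, ℤ_6 × ℤ_7 ≅ ℤ_42


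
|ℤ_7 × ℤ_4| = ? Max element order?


|ℤ_7 × ℤ_4| = 7 × 4 = 28
Max element order = lcm(7,4) = 28
Cyclic? Yes (gcd=1)

|ℤ_7×ℤ_4| = 28, max element order = 28


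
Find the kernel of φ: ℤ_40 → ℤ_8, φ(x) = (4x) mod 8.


Kernel = preimage of identity
ker(φ) = {x ∈ ℤ_40 : 4x ≡ 0 (mod 8)}. Since 8 | 40, φ is well-defined. The kernel is the cyclic subgroup ⟨2⟩ of ℤ_40 (order 20), i.e. {0, 2, 4, 6, 8, 10, 12, 14, 16, 18, 20, 22, 24, 26, 28, 30, 32, 34, 36, 38}

ker(φ) = {0, 2, 4, 6, 8, 10, 12, 14, 16, 18, 20, 22, 24, 26, 28, 30, 32, 34, 36, 38}


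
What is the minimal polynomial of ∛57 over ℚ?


∛57 satisfies x³ - 57 = 0, irreducible over ℚ (no rational root; 57 is not a perfect cube)

Minimal polynomial: x³ - 57


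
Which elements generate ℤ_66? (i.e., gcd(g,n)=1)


g generates ℤ_n iff gcd(g,n) = 1
Prime factors of 66: 2, 3, 11
Generators are g ∈ {1,...,65} not divisible by any of these primes.
Generators: {1, 5, 7, 13, 17, 19, 23, 25, 29, 31, 35, 37, 41, 43, 47, 49, 53, 59, 61, 65}
Number of generators = φ(66) = 20

Generators of ℤ_66 = {1, 5, 7, 13, 17, 19, 23, 25, 29, 31, 35, 37, 41, 43, 47, 49, 53, 59, 61, 65}


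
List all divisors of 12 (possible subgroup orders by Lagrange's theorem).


Lagrange's theorem: |H| divides |G|
|G| = 12
Divisors of 12: 1, 2, 3, 4, 6, 12

Possible subgroup orders: {1, 2, 3, 4, 6, 12}


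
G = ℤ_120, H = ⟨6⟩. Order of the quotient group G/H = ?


|⟨6⟩| = n / gcd(6, 120) = 120 / 6 = 20
H is normal (ℤ_120 is abelian).
|G/H| = |G| / |H| = 120 / 20 = 6

|G/H| = 6


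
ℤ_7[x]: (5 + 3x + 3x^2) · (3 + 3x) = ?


Expand and collect like terms; reduce coefficients mod 7:
x^0: 5·3 = 15 ≡ 1 (mod 7)
x^1: 5·3 + 3·3 = 24 ≡ 3 (mod 7)
x^2: 3·3 + 3·3 = 18 ≡ 4 (mod 7)
x^3: 3·3 = 9 ≡ 2 (mod 7)
Result: 1 + 3x + 4x^2 + 2x^3

f · g = 1 + 3x + 4x^2 + 2x^3


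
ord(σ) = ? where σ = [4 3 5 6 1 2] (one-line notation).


Cycle decomposition: (1 4 6 2 3 5)
Cycle lengths: 6
Order = lcm(6) = 6

ord(σ) = 6


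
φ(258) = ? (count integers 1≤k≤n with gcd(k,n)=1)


Factor n: 258 = 2 × 3 × 43
φ(n) = n · ∏(1 - 1/p) over distinct primes p | n
φ(258) = 258 · (1 - 1/2) · (1 - 1/3) · (1 - 1/43) = 84

φ(258) = 84


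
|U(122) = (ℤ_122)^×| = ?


U(n) is the group of units mod n; |U(n)| = φ(n)
|U(122)| = φ(122) = 60

|U(122) = (ℤ_122)^×| = 60


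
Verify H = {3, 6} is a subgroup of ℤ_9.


Subgroup test for H = {3, 6} in (ℤ_9, +):
(1) 0 ∈ H? No
(2) Closure: for all a,b ∈ H, (a+b) mod 9 ∈ H? No  [counterexample: 3 + 6 = 0 ∉ H]
(3) Inverses: for all a ∈ H, -a mod 9 ∈ H? Yes

No, H is not a subgroup of ℤ_9


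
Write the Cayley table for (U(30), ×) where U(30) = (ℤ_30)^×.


Elements: {1, 7, 11, 13, 17, 19, 23, 29}
Operation: multiplication mod 30
Entry (a, b) = (a × b) mod 30

Cayley table:
   |  1 |  7 | 11 | 13 | 17 | 19 | 23 | 29
 1 |  1 |  7 | 11 | 13 | 17 | 19 | 23 | 29
 7 |  7 | 19 | 17 |  1 | 29 | 13 | 11 | 23
11 | 11 | 17 |  1 | 23 |  7 | 29 | 13 | 19
13 | 13 |  1 | 23 | 19 | 11 |  7 | 29 | 17
17 | 17 | 29 |  7 | 11 | 19 | 23 |  1 | 13
19 | 19 | 13 | 29 |  7 | 23 |  1 | 17 | 11
23 | 23 | 11 | 13 | 29 |  1 | 17 | 19 |  7
29 | 29 | 23 | 19 | 17 | 13 | 11 |  7 |  1


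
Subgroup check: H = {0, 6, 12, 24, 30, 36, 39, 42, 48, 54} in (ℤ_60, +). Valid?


Subgroup test for H = {0, 6, 12, 24, 30, 36, 39, 42, 48, 54} in (ℤ_60, +):
(1) 0 ∈ H? Yes
(2) Closure: for all a,b ∈ H, (a+b) mod 60 ∈ H? No  [counterexample: 6 + 12 = 18 ∉ H]
(3) Inverses: for all a ∈ H, -a mod 60 ∈ H? No

No, H is not a subgroup of ℤ_60


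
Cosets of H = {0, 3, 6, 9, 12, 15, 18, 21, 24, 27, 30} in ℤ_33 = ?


H = {0, 3, 6, 9, 12, 15, 18, 21, 24, 27, 30}, |H| = 11
Number of cosets = |G|/|H| = 33/11 = 3
0 + H = {0, 3, 6, 9, 12, 15, 18, 21, 24, 27, 30}
1 + H = {1, 4, 7, 10, 13, 16, 19, 22, 25, 28, 31}
2 + H = {2, 5, 8, 11, 14, 17, 20, 23, 26, 29, 32}

Cosets: 0+H={0,3,6,9,12,15,18,21,24,27,30}; 1+H={1,4,7,10,13,16,19,22,25,28,31}; 2+H={2,5,8,11,14,17,20,23,26,29,32}


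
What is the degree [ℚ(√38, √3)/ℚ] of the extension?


[ℚ(√38,√3):ℚ] = [ℚ(√38,√3):ℚ(√38)]·[ℚ(√38):ℚ] = 2·2 = 4

[ℚ(√38, √3)/ℚ] = 4


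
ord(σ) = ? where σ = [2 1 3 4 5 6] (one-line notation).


Cycle decomposition: (1 2)
Cycle lengths: 2
Order = lcm(2) = 2

ord(σ) = 2


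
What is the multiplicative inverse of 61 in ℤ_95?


Use the extended Euclidean algorithm to write 1 = 61·s + 95·t; then s mod 95 is the inverse.
Euclidean algorithm:
  61 = 0·95 + 61
  95 = 1·61 + 34
  61 = 1·34 + 27
  34 = 1·27 + 7
  27 = 3·7 + 6
  7 = 1·6 + 1
  6 = 6·1 + 0
gcd(61,95) = 1
Back-substitution gives: 61·(-14) + 95·(9) = 1
So 61⁻¹ ≡ -14 ≡ 81 (mod 95)
Check: 61 × 81 = 4941 ≡ 1 (mod 95) ✓

61⁻¹ ≡ 81 (mod 95)


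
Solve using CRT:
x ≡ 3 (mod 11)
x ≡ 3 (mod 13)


m₁ = 11, m₂ = 13, gcd = 1, so CRT applies. M = m₁·m₂ = 143
Let M₁ = M/m₁ = 13, M₂ = M/m₂ = 11
Find y₁ ≡ M₁⁻¹ (mod m₁): 13⁻¹ ≡ 6 (mod 11)
Find y₂ ≡ M₂⁻¹ (mod m₂): 11⁻¹ ≡ 6 (mod 13)
x = a₁·M₁·y₁ + a₂·M₂·y₂ = 3·13·6 + 3·11·6 = 432
Reduce mod 143: x ≡ 3
Check: 3 mod 11 = 3 ✓, 3 mod 13 = 3 ✓

x ≡ 3 (mod 143)


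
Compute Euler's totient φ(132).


Factor n: 132 = 2^2 × 3 × 11
φ(n) = n · ∏(1 - 1/p) over distinct primes p | n
φ(132) = 132 · (1 - 1/2) · (1 - 1/3) · (1 - 1/11) = 40

φ(132) = 40


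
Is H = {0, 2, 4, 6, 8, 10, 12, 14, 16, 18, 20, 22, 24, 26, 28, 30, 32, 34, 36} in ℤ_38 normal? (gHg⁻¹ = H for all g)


H = {0, 2, 4, 6, 8, 10, 12, 14, 16, 18, 20, 22, 24, 26, 28, 30, 32, 34, 36} in ℤ_38
ℤ_38 is abelian; every subgroup of an abelian group is normal

Yes, normal subgroup


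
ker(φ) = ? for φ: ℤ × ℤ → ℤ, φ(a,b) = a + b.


Kernel = preimage of identity
ker(φ) = {(a,b) ∈ ℤ² | a+b = 0} = {(a,-a) | a ∈ ℤ}

ker(φ) = {(a,-a) | a ∈ ℤ}


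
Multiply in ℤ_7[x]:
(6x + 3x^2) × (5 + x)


Expand and collect like terms; reduce coefficients mod 7:
x^0: 0·5 = 0 ≡ 0 (mod 7)
x^1: 0·1 + 6·5 = 30 ≡ 2 (mod 7)
x^2: 6·1 + 3·5 = 21 ≡ 0 (mod 7)
x^3: 3·1 = 3 ≡ 3 (mod 7)
Result: 2x + 3x^3

f · g = 2x + 3x^3


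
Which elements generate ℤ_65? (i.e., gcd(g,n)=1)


g generates ℤ_n iff gcd(g,n) = 1
Prime factors of 65: 5, 13
Generators are g ∈ {1,...,64} not divisible by any of these primes.
Generators: {1, 2, 3, 4, 6, 7, 8, 9, 11, 12, 14, 16, 17, 18, 19, 21, 22, 23, 24, 27, 28, 29, 31, 32, 33, 34, 36, 37, 38, 41, 42, 43, 44, 46, 47, 48, 49, 51, 53, 54, 56, 57, 58, 59, 61, 62, 63, 64}
Number of generators = φ(65) = 48

Generators of ℤ_65 = {1, 2, 3, 4, 6, 7, 8, 9, 11, 12, 14, 16, 17, 18, 19, 21, 22, 23, 24, 27, 28, 29, 31, 32, 33, 34, 36, 37, 38, 41, 42, 43, 44, 46, 47, 48, 49, 51, 53, 54, 56, 57, 58, 59, 61, 62, 63, 64}


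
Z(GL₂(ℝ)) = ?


Z(G) = {g ∈ G | gx = xg for all x ∈ G}
Only scalar multiples of the identity commute with all invertible matrices

Z(GL₂(ℝ)) = {aI : a ∈ ℝ, a ≠ 0}


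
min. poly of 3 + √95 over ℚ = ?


Let α = 3 + √95. Then α - 3 = √95, so (α - 3)² = 95, giving α² - 6α - 86 = 0. Degree 2 and α ∉ ℚ, so this is the minimal polynomial.

Minimal polynomial: x² - 6x - 86


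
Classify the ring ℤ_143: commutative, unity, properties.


ℤ_143 is a commutative ring with unity 1; 143 = 11×13 is composite, so 11·13 ≡ 0 gives zero divisors (not an integral domain)
Commutative: Yes
Integral domain: No
Has unity: Yes

ℤ_143: Commutative=Yes, Unity=Yes


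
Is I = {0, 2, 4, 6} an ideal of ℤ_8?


Check ideal conditions for I = {0, 2, 4, 6} in ℤ_8:
(1) I is an additive subgroup? Yes
(2) For r ∈ ℤ_8 and a ∈ I: r·a ∈ I? Yes

Yes, I is an ideal of ℤ_8


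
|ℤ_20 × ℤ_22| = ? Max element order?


|ℤ_20 × ℤ_22| = 20 × 22 = 440
Max element order = lcm(20,22) = 220
Cyclic? No (gcd=2)

|ℤ_20×ℤ_22| = 440, max element order = 220


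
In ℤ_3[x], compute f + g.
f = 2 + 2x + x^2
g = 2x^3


Add coefficients mod 3:
x^0: 2 + 0 = 2 (mod 3)
x^1: 2 + 0 = 2 (mod 3)
x^2: 1 + 0 = 1 (mod 3)
x^3: 0 + 2 = 2 (mod 3)
Result: 2 + 2x + x^2 + 2x^3

f + g = 2 + 2x + x^2 + 2x^3


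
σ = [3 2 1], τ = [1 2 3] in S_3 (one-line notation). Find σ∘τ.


σ∘τ: apply τ first, then σ
1 →τ 1 →σ 3
2 →τ 2 →σ 2
3 →τ 3 →σ 1

σ∘τ = [3 2 1]


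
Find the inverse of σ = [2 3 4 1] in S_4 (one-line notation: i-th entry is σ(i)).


To find σ⁻¹, swap domain and range:
σ(1) = 2 → σ⁻¹(2) = 1
σ(2) = 3 → σ⁻¹(3) = 2
σ(3) = 4 → σ⁻¹(4) = 3
σ(4) = 1 → σ⁻¹(1) = 4

σ⁻¹ = [4 1 2 3]


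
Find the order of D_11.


|D_n| = 2n (n rotations and n reflections)
|D_11| = 2×11 = 22

|D_11| = 22


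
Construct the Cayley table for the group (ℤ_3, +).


Elements: {0, 1, 2}
Operation: addition mod 3
Entry (a, b) = (a + b) mod 3

Cayley table:
  | 0 | 1 | 2
0 | 0 | 1 | 2
1 | 1 | 2 | 0
2 | 2 | 0 | 1


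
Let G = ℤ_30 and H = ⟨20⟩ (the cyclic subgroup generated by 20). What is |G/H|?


|⟨20⟩| = n / gcd(20, 30) = 30 / 10 = 3
H is normal (ℤ_30 is abelian).
|G/H| = |G| / |H| = 30 / 3 = 10

|G/H| = 10


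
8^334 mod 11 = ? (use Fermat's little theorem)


Fermat's little theorem: if p is prime and gcd(a,p)=1, then a^(p-1) ≡ 1 (mod p)
p = 11 is prime, gcd(8,11) = 1
Reduce exponent: 334 mod 10 = 4
So 8^334 ≡ 8^4 (mod 11)
8^4 mod 11 = 4

8^334 ≡ 4 (mod 11)


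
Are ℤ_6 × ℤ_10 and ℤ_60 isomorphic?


Comparing ℤ_6 × ℤ_10 and ℤ_60:
gcd(6,10) = 2 ≠ 1. Max element order in ℤ_6×ℤ_10 is lcm(6,10) = 30 < 60, so it has no element of order 60

No, ℤ_6 × ℤ_10 ≇ ℤ_60


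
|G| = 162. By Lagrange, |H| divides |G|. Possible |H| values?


Lagrange's theorem: |H| divides |G|
|G| = 162
Divisors of 162: 1, 2, 3, 6, 9, 18, 27, 54, 81, 162

Possible subgroup orders: {1, 2, 3, 6, 9, 18, 27, 54, 81, 162}


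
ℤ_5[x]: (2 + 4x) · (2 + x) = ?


Expand and collect like terms; reduce coefficients mod 5:
x^0: 2·2 = 4 ≡ 4 (mod 5)
x^1: 2·1 + 4·2 = 10 ≡ 0 (mod 5)
x^2: 4·1 = 4 ≡ 4 (mod 5)
Result: 4 + 4x^2

f · g = 4 + 4x^2


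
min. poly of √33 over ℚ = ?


√33 satisfies x² - 33 = 0, irreducible over ℚ since 33 is squarefree

Minimal polynomial: x² - 33


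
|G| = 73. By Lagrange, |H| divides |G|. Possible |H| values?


Lagrange's theorem: |H| divides |G|
|G| = 73
Divisors of 73: 1, 73

Possible subgroup orders: {1, 73}


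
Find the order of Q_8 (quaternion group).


Q_8 = {±1, ±i, ±j, ±k}
|Q_8| = 8

|Q_8 (quaternion group)| = 8


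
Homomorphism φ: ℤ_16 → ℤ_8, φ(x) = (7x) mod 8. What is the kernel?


Kernel = preimage of identity
ker(φ) = {x ∈ ℤ_16 : 7x ≡ 0 (mod 8)}. Since 8 | 16, φ is well-defined. The kernel is the cyclic subgroup ⟨8⟩ of ℤ_16 (order 2), i.e. {0, 8}

ker(φ) = {0, 8}


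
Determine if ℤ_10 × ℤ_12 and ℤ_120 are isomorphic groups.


Comparing ℤ_10 × ℤ_12 and ℤ_120:
gcd(10,12) = 2 ≠ 1. Max element order in ℤ_10×ℤ_12 is lcm(10,12) = 60 < 120, so it has no element of order 120

No, ℤ_10 × ℤ_12 ≇ ℤ_120
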